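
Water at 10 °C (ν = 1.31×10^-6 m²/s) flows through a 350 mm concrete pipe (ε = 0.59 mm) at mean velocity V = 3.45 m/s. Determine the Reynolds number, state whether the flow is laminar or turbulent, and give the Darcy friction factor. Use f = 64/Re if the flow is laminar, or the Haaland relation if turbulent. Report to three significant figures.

Re ≈ 9.22×10^5; turbulent; f ≈ 0.0226

Re = VD/ν = 3.450·0.350/1.31×10^-6 = 9.22×10^5
Re > 4000 → turbulent; ε/D = 0.00169
Haaland: f = 0.02263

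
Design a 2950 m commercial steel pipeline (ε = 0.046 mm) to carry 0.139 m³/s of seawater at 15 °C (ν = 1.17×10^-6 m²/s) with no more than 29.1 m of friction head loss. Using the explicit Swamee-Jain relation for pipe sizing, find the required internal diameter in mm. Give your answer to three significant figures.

D ≈ 304 mm

Swamee-Jain (Type III): D = 0.66·[ε^1.25·(LQ²/(gh_f))^4.75 + ν·Q^9.4·(L/(gh_f))^5.2]^0.04
LQ²/(gh_f) = 0.1997; L/(gh_f) = 10.33
Term 1 = ε^1.25·(…)^4.75 = 1.80×10^-9; Term 2 = ν·Q^9.4·(…)^5.2 = 1.93×10^-9
D = 0.66·(1.80×10^-9 + 1.93×10^-9)^0.04 = 0.3037 m = 304 mm
Check: V = 1.92 m/s, Re = 4.98×10^5, f = 0.01504, h_f = 27.4 m ≈ 29.1 m ✓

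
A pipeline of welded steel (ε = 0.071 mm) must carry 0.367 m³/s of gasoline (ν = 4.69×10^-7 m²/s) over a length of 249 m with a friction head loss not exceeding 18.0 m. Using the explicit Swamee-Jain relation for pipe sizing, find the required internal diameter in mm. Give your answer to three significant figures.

Swamee-Jain (Type III): D = 0.66·[ε^1.25·(LQ²/(gh_f))^4.75 + ν·Q^9.4·(L/(gh_f))^5.2]^0.04
LQ²/(gh_f) = 0.1899; L/(gh_f) = 1.410
Term 1 = ε^1.25·(…)^4.75 = 2.44×10^-9; Term 2 = ν·Q^9.4·(…)^5.2 = 2.27×10^-10
D = 0.66·(2.44×10^-9 + 2.27×10^-10)^0.04 = 0.2996 m = 300 mm
Check: V = 5.20 m/s, Re = 3.33×10^6, f = 0.01456, h_f = 16.7 m ≈ 18.0 m ✓

D ≈ 300 mm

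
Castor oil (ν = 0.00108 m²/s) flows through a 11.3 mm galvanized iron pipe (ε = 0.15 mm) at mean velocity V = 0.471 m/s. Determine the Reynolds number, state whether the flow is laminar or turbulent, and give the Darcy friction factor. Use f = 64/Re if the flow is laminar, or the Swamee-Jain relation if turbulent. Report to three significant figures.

Re = VD/ν = 0.4710·0.0113/0.00108 = 4.93
Re < 2300 → laminar → f = 64/Re = 12.99

Re ≈ 4.93; laminar; f = 64/Re ≈ 13.0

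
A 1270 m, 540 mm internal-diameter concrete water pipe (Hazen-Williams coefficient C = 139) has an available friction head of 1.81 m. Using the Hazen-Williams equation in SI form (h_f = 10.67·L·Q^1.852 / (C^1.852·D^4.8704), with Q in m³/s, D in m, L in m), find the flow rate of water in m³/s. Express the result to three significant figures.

Rearranging: Q = [h_f·C^1.852·D^4.8704 / (10.67·L)]^(1/1.852)
Q = [1.81·139^1.852·0.540^4.8704 / (10.67·1270)]^0.540 = 0.2225 m³/s

Q ≈ 0.222 m³/s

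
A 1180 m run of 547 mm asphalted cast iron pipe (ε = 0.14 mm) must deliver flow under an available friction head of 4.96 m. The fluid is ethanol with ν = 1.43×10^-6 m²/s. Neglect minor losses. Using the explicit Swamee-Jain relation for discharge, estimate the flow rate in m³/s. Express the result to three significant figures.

Swamee-Jain (Type II): Q = -0.965·√(gD⁵h_f/L)·ln[ε/(3.7D) + √(3.17ν²L/(gD³h_f))]
√(gD⁵h_f/L) = √(9.81·0.547⁵·4.96/1180) = 0.04494
ε/(3.7D) = 6.92×10^-5; √(3.17ν²L/(gD³h_f)) = 3.10×10^-5
Q = -0.965·0.04494·ln(1.002×10^-4) = 0.3993 m³/s
Check: V = 1.70 m/s, Re = 6.50×10^5, f = 0.01572, h_f = 4.99 m ≈ 4.96 m ✓

Q ≈ 0.399 m³/s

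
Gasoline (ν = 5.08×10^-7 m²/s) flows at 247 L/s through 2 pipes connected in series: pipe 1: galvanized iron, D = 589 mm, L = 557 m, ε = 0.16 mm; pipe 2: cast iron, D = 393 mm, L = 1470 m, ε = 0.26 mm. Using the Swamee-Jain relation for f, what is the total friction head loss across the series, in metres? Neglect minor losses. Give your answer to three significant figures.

H ≈ 15.0 m

Pipe 1: V = 0.9065 m/s, Re = 1.05×10^6, ε/D = 2.72×10^-4, f = 0.01546, h_1 = f(L/D)V²/2g = 0.6124 m
Pipe 2: V = 2.036 m/s, Re = 1.58×10^6, ε/D = 6.62×10^-4, f = 0.01814, h_2 = f(L/D)V²/2g = 14.34 m
Series → Q common, losses add: H = Σh = 14.95 m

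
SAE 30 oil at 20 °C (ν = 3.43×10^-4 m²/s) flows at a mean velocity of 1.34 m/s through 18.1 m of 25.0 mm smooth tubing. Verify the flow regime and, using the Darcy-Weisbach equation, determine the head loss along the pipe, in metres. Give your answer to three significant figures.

Re = VD/ν = 1.34·0.02500/3.43×10^-4 = 97.7 → laminar (Re < 2300)
f = 64/Re = 0.6553
h_f = f(L/D)V²/(2g) = 0.6553·(18.1/0.02500)·1.34²/(2·9.81) = 43.42 m

h_f ≈ 43.4 m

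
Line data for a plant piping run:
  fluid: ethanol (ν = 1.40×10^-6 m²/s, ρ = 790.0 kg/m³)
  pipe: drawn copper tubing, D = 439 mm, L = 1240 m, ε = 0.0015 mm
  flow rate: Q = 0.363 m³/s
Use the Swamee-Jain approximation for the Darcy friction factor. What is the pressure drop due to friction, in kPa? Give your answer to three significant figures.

V = 4Q/(πD²) = 4·0.363/(π·0.439²) = 2.398 m/s
Re = VD/ν = 2.398·0.439/1.40×10^-6 = 7.52×10^5 → turbulent
ε/D = 0.0015/439 = 3.42×10^-6
Swamee-Jain: f = 0.01226
h_f = f(L/D)V²/(2g) = 0.01226·(1240/0.439)·2.398²/(2·9.81) = 10.15 m
Δp = ρg·h_f = 790.0·9.81·10.15 = 78.65 kPa

Δp ≈ 78.7 kPa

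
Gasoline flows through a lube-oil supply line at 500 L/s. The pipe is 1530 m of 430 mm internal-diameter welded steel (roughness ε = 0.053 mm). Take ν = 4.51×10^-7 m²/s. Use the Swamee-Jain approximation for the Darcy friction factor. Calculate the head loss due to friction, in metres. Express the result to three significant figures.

V = 4Q/(πD²) = 4·0.500/(π·0.430²) = 3.443 m/s
Re = VD/ν = 3.443·0.430/4.51×10^-7 = 3.28×10^6 → turbulent
ε/D = 0.053/430 = 1.23×10^-4
Swamee-Jain: f = 0.01300
h_f = f(L/D)V²/(2g) = 0.01300·(1530/0.430)·3.443²/(2·9.81) = 27.94 m

h_f ≈ 27.9 m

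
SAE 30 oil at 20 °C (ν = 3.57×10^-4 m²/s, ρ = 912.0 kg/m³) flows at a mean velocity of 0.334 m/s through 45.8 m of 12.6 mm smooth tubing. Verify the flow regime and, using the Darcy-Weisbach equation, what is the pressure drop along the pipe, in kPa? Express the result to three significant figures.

Δp ≈ 1000 kPa

Re = VD/ν = 0.334·0.01260/3.57×10^-4 = 11.8 → laminar (Re < 2300)
f = 64/Re = 5.429
h_f = f(L/D)V²/(2g) = 5.429·(45.8/0.01260)·0.334²/(2·9.81) = 112.2 m
Δp = ρg·h_f = 912.0·9.81·112.2 = 1004 kPa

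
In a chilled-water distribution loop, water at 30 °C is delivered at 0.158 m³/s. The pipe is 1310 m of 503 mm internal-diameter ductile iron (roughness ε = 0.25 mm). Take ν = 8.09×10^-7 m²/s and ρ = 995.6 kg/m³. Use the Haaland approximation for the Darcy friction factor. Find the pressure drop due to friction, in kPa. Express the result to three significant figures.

V = 4Q/(πD²) = 4·0.158/(π·0.503²) = 0.7951 m/s
Re = VD/ν = 0.7951·0.503/8.09×10^-7 = 4.94×10^5 → turbulent
ε/D = 0.25/503 = 4.97×10^-4
Haaland: f = 0.01757
h_f = f(L/D)V²/(2g) = 0.01757·(1310/0.503)·0.7951²/(2·9.81) = 1.474 m
Δp = ρg·h_f = 995.6·9.81·1.474 = 14.40 kPa

Δp ≈ 14.4 kPa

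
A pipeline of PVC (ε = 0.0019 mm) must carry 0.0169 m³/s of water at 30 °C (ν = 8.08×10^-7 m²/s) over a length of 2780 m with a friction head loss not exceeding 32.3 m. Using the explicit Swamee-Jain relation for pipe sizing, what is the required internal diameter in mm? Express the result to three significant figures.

Swamee-Jain (Type III): D = 0.66·[ε^1.25·(LQ²/(gh_f))^4.75 + ν·Q^9.4·(L/(gh_f))^5.2]^0.04
LQ²/(gh_f) = 0.002506; L/(gh_f) = 8.774
Term 1 = ε^1.25·(…)^4.75 = 3.11×10^-20; Term 2 = ν·Q^9.4·(…)^5.2 = 1.43×10^-18
D = 0.66·(3.11×10^-20 + 1.43×10^-18)^0.04 = 0.1277 m = 128 mm
Check: V = 1.32 m/s, Re = 2.09×10^5, f = 0.01555, h_f = 30.1 m ≈ 32.3 m ✓

D ≈ 128 mm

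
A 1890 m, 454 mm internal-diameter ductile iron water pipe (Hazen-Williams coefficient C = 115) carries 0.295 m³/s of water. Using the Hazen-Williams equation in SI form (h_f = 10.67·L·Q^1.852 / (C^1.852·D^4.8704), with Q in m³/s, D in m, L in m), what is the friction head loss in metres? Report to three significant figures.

h_f = 10.67·1890·0.295^1.852 / (115^1.852·0.454^4.8704) = 15.02 m

h_f ≈ 15.0 m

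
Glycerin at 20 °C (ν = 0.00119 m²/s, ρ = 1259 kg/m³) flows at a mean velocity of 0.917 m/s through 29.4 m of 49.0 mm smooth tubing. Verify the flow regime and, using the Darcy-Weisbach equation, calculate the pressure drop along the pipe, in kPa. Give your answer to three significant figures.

Re = VD/ν = 0.917·0.04900/0.00119 = 37.8 → laminar (Re < 2300)
f = 64/Re = 1.695
h_f = f(L/D)V²/(2g) = 1.695·(29.4/0.04900)·0.917²/(2·9.81) = 43.59 m
Δp = ρg·h_f = 1259·9.81·43.59 = 538.3 kPa

Δp ≈ 538 kPa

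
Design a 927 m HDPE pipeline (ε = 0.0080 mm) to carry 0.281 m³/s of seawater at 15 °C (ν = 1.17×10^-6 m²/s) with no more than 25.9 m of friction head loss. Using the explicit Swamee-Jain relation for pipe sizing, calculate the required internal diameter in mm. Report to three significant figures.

Swamee-Jain (Type III): D = 0.66·[ε^1.25·(LQ²/(gh_f))^4.75 + ν·Q^9.4·(L/(gh_f))^5.2]^0.04
LQ²/(gh_f) = 0.2881; L/(gh_f) = 3.648
Term 1 = ε^1.25·(…)^4.75 = 1.15×10^-9; Term 2 = ν·Q^9.4·(…)^5.2 = 6.44×10^-9
D = 0.66·(1.15×10^-9 + 6.44×10^-9)^0.04 = 0.3124 m = 312 mm
Check: V = 3.67 m/s, Re = 9.79×10^5, f = 0.01224, h_f = 24.9 m ≈ 25.9 m ✓

D ≈ 312 mm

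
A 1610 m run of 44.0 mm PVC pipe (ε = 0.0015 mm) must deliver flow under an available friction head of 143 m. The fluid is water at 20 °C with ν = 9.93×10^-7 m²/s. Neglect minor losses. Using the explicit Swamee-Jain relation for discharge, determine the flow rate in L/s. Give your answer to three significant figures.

Q ≈ 3.09 L/s

Swamee-Jain (Type II): Q = -0.965·√(gD⁵h_f/L)·ln[ε/(3.7D) + √(3.17ν²L/(gD³h_f))]
√(gD⁵h_f/L) = √(9.81·0.0440⁵·143/1610) = 3.791×10^-4
ε/(3.7D) = 9.21×10^-6; √(3.17ν²L/(gD³h_f)) = 2.05×10^-4
Q = -0.965·3.791×10^-4·ln(2.144×10^-4) = 0.003090 m³/s
Check: V = 2.03 m/s, Re = 9.01×10^4, f = 0.01846, h_f = 142 m ≈ 143 m ✓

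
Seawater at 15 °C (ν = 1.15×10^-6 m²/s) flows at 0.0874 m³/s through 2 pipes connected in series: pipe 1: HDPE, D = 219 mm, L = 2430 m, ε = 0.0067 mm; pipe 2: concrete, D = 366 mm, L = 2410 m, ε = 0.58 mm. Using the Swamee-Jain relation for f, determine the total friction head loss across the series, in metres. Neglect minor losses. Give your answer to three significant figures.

H ≈ 47.4 m

Pipe 1: V = 2.320 m/s, Re = 4.42×10^5, ε/D = 3.06×10^-5, f = 0.01383, h_1 = f(L/D)V²/2g = 42.09 m
Pipe 2: V = 0.8307 m/s, Re = 2.64×10^5, ε/D = 0.00158, f = 0.02299, h_2 = f(L/D)V²/2g = 5.325 m
Series → Q common, losses add: H = Σh = 47.42 m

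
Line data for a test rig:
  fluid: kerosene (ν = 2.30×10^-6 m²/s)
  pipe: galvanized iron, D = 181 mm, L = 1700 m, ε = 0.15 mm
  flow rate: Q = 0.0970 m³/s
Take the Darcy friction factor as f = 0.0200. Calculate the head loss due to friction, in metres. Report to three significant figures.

V = 4Q/(πD²) = 4·0.0970/(π·0.181²) = 3.770 m/s
h_f = f(L/D)V²/(2g) = 0.02000·(1700/0.181)·3.770²/(2·9.81) = 136.1 m

h_f ≈ 136 m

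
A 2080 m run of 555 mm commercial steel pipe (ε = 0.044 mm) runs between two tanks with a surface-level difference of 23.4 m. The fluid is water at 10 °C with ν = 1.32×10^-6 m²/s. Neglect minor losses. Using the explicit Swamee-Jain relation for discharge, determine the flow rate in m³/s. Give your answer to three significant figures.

Q ≈ 0.748 m³/s

Swamee-Jain (Type II): Q = -0.965·√(gD⁵h_f/L)·ln[ε/(3.7D) + √(3.17ν²L/(gD³h_f))]
√(gD⁵h_f/L) = √(9.81·0.555⁵·23.4/2080) = 0.07623
ε/(3.7D) = 2.14×10^-5; √(3.17ν²L/(gD³h_f)) = 1.71×10^-5
Q = -0.965·0.07623·ln(3.854×10^-5) = 0.7477 m³/s
Check: V = 3.09 m/s, Re = 1.30×10^6, f = 0.01289, h_f = 23.5 m ≈ 23.4 m ✓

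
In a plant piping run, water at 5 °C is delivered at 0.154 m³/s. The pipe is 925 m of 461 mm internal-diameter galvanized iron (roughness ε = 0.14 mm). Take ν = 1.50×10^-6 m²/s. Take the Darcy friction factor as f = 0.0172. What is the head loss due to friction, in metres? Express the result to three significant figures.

h_f ≈ 1.50 m

V = 4Q/(πD²) = 4·0.154/(π·0.461²) = 0.9226 m/s
h_f = f(L/D)V²/(2g) = 0.01720·(925/0.461)·0.9226²/(2·9.81) = 1.497 m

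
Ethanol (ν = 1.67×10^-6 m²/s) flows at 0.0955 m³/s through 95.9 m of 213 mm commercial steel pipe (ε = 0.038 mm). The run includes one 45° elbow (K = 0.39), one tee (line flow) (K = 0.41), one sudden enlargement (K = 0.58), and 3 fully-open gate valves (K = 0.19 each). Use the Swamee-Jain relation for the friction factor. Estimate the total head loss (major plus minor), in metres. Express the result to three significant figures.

V = 4Q/(πD²) = 2.680 m/s; V²/2g = 0.3661 m
Re = 3.42×10^5, ε/D = 1.78×10^-4 → f = 0.01590 (Swamee-Jain)
Major: h_f = f(L/D)·V²/2g = 0.01590·450.2·0.3661 = 2.621 m
Minor: ΣK = 1.95; h_m = ΣK·V²/2g = 0.7139 m
Total H_L = 2.621 + 0.7139 = 3.334 m

H_L ≈ 3.33 m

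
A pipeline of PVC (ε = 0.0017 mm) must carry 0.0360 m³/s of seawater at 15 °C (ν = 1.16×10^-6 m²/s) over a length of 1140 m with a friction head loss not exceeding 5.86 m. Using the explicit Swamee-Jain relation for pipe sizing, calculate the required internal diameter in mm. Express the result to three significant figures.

Swamee-Jain (Type III): D = 0.66·[ε^1.25·(LQ²/(gh_f))^4.75 + ν·Q^9.4·(L/(gh_f))^5.2]^0.04
LQ²/(gh_f) = 0.02570; L/(gh_f) = 19.83
Term 1 = ε^1.25·(…)^4.75 = 1.72×10^-15; Term 2 = ν·Q^9.4·(…)^5.2 = 1.74×10^-13
D = 0.66·(1.72×10^-15 + 1.74×10^-13)^0.04 = 0.2038 m = 204 mm
Check: V = 1.10 m/s, Re = 1.94×10^5, f = 0.01570, h_f = 5.45 m ≈ 5.86 m ✓

D ≈ 204 mm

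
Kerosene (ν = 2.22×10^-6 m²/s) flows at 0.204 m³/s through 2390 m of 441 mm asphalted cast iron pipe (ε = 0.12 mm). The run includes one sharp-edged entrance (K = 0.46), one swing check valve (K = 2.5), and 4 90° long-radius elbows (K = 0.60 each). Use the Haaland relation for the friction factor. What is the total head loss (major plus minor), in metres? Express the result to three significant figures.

V = 4Q/(πD²) = 1.336 m/s; V²/2g = 0.09091 m
Re = 2.65×10^5, ε/D = 2.72×10^-4 → f = 0.01681 (Haaland)
Major: h_f = f(L/D)·V²/2g = 0.01681·5420·0.09091 = 8.280 m
Minor: ΣK = 5.36; h_m = ΣK·V²/2g = 0.4873 m
Total H_L = 8.280 + 0.4873 = 8.768 m

H_L ≈ 8.77 m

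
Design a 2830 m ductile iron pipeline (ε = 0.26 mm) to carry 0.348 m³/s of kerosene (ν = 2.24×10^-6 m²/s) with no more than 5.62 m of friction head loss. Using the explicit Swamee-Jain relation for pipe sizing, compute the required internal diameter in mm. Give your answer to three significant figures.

Swamee-Jain (Type III): D = 0.66·[ε^1.25·(LQ²/(gh_f))^4.75 + ν·Q^9.4·(L/(gh_f))^5.2]^0.04
LQ²/(gh_f) = 6.216; L/(gh_f) = 51.33
Term 1 = ε^1.25·(…)^4.75 = 0.194; Term 2 = ν·Q^9.4·(…)^5.2 = 0.0861
D = 0.66·(0.194 + 0.0861)^0.04 = 0.6273 m = 627 mm
Check: V = 1.13 m/s, Re = 3.15×10^5, f = 0.01775, h_f = 5.18 m ≈ 5.62 m ✓

D ≈ 627 mm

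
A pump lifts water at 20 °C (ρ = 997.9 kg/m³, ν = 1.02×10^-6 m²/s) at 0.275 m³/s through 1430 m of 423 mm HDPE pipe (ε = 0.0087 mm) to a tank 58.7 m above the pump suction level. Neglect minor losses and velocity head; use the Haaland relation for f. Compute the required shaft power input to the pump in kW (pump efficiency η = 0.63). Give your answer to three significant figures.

P_shaft ≈ 286 kW

V = 4Q/(πD²) = 1.957 m/s; Re = 8.12×10^5; ε/D = 2.06×10^-5; f = 0.01234
h_f = f(L/D)V²/2g = 8.142 m
Total head H = z + h_f = 58.7 + 8.142 = 66.84 m
P_hyd = ρgQH = 997.9·9.81·0.275·66.84 = 179.9 kW
P_shaft = P_hyd/η = 179.9/0.63 = 285.6 kW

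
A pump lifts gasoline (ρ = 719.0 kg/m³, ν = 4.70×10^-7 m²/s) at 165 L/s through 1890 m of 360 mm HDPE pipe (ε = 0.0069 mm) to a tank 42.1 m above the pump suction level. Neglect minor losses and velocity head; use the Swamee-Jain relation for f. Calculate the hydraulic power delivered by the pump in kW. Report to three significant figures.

P_hyd ≈ 58.6 kW

V = 4Q/(πD²) = 1.621 m/s; Re = 1.24×10^6; ε/D = 1.92×10^-5; f = 0.01171
h_f = f(L/D)V²/2g = 8.236 m
Total head H = z + h_f = 42.1 + 8.236 = 50.34 m
P_hyd = ρgQH = 719.0·9.81·0.165·50.34 = 58.58 kW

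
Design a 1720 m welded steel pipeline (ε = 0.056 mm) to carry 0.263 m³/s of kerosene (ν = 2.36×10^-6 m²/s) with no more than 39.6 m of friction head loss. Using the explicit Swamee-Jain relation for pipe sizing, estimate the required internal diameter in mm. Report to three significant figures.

D ≈ 333 mm

Swamee-Jain (Type III): D = 0.66·[ε^1.25·(LQ²/(gh_f))^4.75 + ν·Q^9.4·(L/(gh_f))^5.2]^0.04
LQ²/(gh_f) = 0.3062; L/(gh_f) = 4.428
Term 1 = ε^1.25·(…)^4.75 = 1.75×10^-8; Term 2 = ν·Q^9.4·(…)^5.2 = 1.91×10^-8
D = 0.66·(1.75×10^-8 + 1.91×10^-8)^0.04 = 0.3327 m = 333 mm
Check: V = 3.02 m/s, Re = 4.26×10^5, f = 0.01544, h_f = 37.2 m ≈ 39.6 m ✓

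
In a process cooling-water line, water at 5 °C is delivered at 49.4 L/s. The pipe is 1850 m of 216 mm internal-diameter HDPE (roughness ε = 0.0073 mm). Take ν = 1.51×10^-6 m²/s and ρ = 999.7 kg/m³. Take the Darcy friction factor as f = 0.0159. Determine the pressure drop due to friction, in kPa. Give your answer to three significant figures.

V = 4Q/(πD²) = 4·0.0494/(π·0.216²) = 1.348 m/s
h_f = f(L/D)V²/(2g) = 0.01590·(1850/0.216)·1.348²/(2·9.81) = 12.61 m
Δp = ρg·h_f = 999.7·9.81·12.61 = 123.7 kPa

Δp ≈ 124 kPa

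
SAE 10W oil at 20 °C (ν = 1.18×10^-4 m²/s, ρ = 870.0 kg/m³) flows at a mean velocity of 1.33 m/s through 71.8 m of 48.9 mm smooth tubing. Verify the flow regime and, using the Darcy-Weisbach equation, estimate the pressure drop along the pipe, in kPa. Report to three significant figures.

Re = VD/ν = 1.33·0.04890/1.18×10^-4 = 551 → laminar (Re < 2300)
f = 64/Re = 0.1161
h_f = f(L/D)V²/(2g) = 0.1161·(71.8/0.04890)·1.33²/(2·9.81) = 15.37 m
Δp = ρg·h_f = 870.0·9.81·15.37 = 131.2 kPa

Δp ≈ 131 kPa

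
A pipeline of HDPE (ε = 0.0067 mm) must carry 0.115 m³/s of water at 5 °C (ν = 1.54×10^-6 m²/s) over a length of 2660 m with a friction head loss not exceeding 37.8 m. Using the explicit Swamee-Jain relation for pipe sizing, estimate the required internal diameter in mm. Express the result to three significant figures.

D ≈ 259 mm

Swamee-Jain (Type III): D = 0.66·[ε^1.25·(LQ²/(gh_f))^4.75 + ν·Q^9.4·(L/(gh_f))^5.2]^0.04
LQ²/(gh_f) = 0.09487; L/(gh_f) = 7.173
Term 1 = ε^1.25·(…)^4.75 = 4.72×10^-12; Term 2 = ν·Q^9.4·(…)^5.2 = 6.42×10^-11
D = 0.66·(4.72×10^-12 + 6.42×10^-11)^0.04 = 0.2589 m = 259 mm
Check: V = 2.18 m/s, Re = 3.67×10^5, f = 0.01418, h_f = 35.5 m ≈ 37.8 m ✓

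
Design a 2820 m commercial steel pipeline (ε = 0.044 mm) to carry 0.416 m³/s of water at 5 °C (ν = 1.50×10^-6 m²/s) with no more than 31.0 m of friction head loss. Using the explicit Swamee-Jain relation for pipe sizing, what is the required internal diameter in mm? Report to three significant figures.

Swamee-Jain (Type III): D = 0.66·[ε^1.25·(LQ²/(gh_f))^4.75 + ν·Q^9.4·(L/(gh_f))^5.2]^0.04
LQ²/(gh_f) = 1.605; L/(gh_f) = 9.273
Term 1 = ε^1.25·(…)^4.75 = 3.39×10^-5; Term 2 = ν·Q^9.4·(…)^5.2 = 4.22×10^-5
D = 0.66·(3.39×10^-5 + 4.22×10^-5)^0.04 = 0.4516 m = 452 mm
Check: V = 2.60 m/s, Re = 7.82×10^5, f = 0.01377, h_f = 29.5 m ≈ 31.0 m ✓

D ≈ 452 mm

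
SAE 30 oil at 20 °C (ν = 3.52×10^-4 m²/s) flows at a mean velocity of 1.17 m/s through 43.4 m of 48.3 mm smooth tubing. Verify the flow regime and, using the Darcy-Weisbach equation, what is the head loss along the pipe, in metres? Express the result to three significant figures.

h_f ≈ 25.0 m

Re = VD/ν = 1.17·0.04830/3.52×10^-4 = 161 → laminar (Re < 2300)
f = 64/Re = 0.3986
h_f = f(L/D)V²/(2g) = 0.3986·(43.4/0.04830)·1.17²/(2·9.81) = 24.99 m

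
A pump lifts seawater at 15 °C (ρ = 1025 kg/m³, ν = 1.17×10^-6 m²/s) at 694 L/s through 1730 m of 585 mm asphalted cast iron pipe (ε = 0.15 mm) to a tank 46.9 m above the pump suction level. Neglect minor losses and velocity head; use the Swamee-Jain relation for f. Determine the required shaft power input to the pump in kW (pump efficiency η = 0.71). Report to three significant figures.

V = 4Q/(πD²) = 2.582 m/s; Re = 1.29×10^6; ε/D = 2.56×10^-4; f = 0.01518
h_f = f(L/D)V²/2g = 15.25 m
Total head H = z + h_f = 46.9 + 15.25 = 62.15 m
P_hyd = ρgQH = 1025·9.81·0.694·62.15 = 433.7 kW
P_shaft = P_hyd/η = 433.7/0.71 = 610.9 kW

P_shaft ≈ 611 kW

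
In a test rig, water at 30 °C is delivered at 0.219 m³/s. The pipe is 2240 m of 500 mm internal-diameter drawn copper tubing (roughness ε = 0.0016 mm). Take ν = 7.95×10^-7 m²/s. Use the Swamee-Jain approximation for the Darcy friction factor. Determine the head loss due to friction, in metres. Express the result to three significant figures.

h_f ≈ 3.52 m

V = 4Q/(πD²) = 4·0.219/(π·0.500²) = 1.115 m/s
Re = VD/ν = 1.115·0.500/7.95×10^-7 = 7.01×10^5 → turbulent
ε/D = 0.0016/500 = 3.20×10^-6
Swamee-Jain: f = 0.01240
h_f = f(L/D)V²/(2g) = 0.01240·(2240/0.500)·1.115²/(2·9.81) = 3.521 m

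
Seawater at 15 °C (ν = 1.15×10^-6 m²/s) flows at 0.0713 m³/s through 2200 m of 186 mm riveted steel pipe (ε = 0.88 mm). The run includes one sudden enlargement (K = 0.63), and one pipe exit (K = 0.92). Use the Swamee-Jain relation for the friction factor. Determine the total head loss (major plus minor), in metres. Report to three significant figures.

H_L ≈ 126 m

V = 4Q/(πD²) = 2.624 m/s; V²/2g = 0.3510 m
Re = 4.24×10^5, ε/D = 0.00473 → f = 0.03021 (Swamee-Jain)
Major: h_f = f(L/D)·V²/2g = 0.03021·11828·0.3510 = 125.4 m
Minor: ΣK = 1.55; h_m = ΣK·V²/2g = 0.5440 m
Total H_L = 125.4 + 0.5440 = 125.9 m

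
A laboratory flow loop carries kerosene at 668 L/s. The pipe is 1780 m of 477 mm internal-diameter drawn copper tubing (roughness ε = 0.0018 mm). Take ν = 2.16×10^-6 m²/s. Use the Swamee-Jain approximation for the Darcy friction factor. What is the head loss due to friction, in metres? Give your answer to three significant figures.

h_f ≈ 32.1 m

V = 4Q/(πD²) = 4·0.668/(π·0.477²) = 3.738 m/s
Re = VD/ν = 3.738·0.477/2.16×10^-6 = 8.25×10^5 → turbulent
ε/D = 0.0018/477 = 3.77×10^-6
Swamee-Jain: f = 0.01208
h_f = f(L/D)V²/(2g) = 0.01208·(1780/0.477)·3.738²/(2·9.81) = 32.09 m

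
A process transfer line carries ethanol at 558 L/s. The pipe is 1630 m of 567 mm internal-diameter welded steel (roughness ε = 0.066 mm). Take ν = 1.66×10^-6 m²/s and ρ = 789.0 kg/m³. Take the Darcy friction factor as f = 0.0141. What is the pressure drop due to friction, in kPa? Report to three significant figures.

V = 4Q/(πD²) = 4·0.558/(π·0.567²) = 2.210 m/s
h_f = f(L/D)V²/(2g) = 0.01410·(1630/0.567)·2.210²/(2·9.81) = 10.09 m
Δp = ρg·h_f = 789.0·9.81·10.09 = 78.10 kPa

Δp ≈ 78.1 kPa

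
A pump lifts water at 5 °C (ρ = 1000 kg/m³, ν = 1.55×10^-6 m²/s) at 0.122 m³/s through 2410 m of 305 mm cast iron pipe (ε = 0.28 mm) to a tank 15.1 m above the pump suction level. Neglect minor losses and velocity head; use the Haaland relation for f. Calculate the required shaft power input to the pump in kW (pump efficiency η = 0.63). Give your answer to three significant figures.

V = 4Q/(πD²) = 1.670 m/s; Re = 3.29×10^5; ε/D = 9.18×10^-4; f = 0.02010
h_f = f(L/D)V²/2g = 22.57 m
Total head H = z + h_f = 15.1 + 22.57 = 37.67 m
P_hyd = ρgQH = 1000·9.81·0.122·37.67 = 45.08 kW
P_shaft = P_hyd/η = 45.08/0.63 = 71.56 kW

P_shaft ≈ 71.6 kW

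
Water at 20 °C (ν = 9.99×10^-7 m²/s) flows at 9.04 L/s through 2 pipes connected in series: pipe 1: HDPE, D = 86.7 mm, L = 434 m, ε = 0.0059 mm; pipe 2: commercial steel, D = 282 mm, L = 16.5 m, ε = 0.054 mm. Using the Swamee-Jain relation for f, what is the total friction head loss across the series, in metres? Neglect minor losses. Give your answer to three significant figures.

Pipe 1: V = 1.531 m/s, Re = 1.33×10^5, ε/D = 6.81×10^-5, f = 0.01732, h_1 = f(L/D)V²/2g = 10.36 m
Pipe 2: V = 0.1447 m/s, Re = 4.09×10^4, ε/D = 1.91×10^-4, f = 0.02242, h_2 = f(L/D)V²/2g = 0.001401 m
Series → Q common, losses add: H = Σh = 10.36 m

H ≈ 10.4 m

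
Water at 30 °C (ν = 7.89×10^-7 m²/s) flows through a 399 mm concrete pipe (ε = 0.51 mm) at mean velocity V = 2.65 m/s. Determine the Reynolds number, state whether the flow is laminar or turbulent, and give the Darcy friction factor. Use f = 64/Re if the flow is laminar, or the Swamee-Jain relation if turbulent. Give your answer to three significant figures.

Re = VD/ν = 2.650·0.399/7.89×10^-7 = 1.34×10^6
Re > 4000 → turbulent; ε/D = 0.00128
Swamee-Jain: f = 0.02113

Re ≈ 1.34×10^6; turbulent; f ≈ 0.0211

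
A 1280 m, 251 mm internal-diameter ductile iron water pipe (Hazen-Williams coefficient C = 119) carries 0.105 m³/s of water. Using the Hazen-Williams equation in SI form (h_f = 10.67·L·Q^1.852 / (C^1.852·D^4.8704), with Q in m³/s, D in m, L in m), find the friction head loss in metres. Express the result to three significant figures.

h_f = 10.67·1280·0.105^1.852 / (119^1.852·0.251^4.8704) = 25.27 m

h_f ≈ 25.3 m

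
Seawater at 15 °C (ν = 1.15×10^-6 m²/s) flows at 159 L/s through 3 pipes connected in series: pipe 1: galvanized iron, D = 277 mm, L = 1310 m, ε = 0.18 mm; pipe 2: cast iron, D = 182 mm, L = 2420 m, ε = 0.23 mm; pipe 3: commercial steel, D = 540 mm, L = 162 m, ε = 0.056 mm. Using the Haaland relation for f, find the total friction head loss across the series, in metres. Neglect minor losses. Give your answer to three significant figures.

Pipe 1: V = 2.638 m/s, Re = 6.36×10^5, ε/D = 6.50×10^-4, f = 0.01832, h_1 = f(L/D)V²/2g = 30.75 m
Pipe 2: V = 6.112 m/s, Re = 9.67×10^5, ε/D = 0.00126, f = 0.02108, h_2 = f(L/D)V²/2g = 533.6 m
Pipe 3: V = 0.6943 m/s, Re = 3.26×10^5, ε/D = 1.04×10^-4, f = 0.01509, h_3 = f(L/D)V²/2g = 0.1112 m
Series → Q common, losses add: H = Σh = 564.5 m

H ≈ 564 m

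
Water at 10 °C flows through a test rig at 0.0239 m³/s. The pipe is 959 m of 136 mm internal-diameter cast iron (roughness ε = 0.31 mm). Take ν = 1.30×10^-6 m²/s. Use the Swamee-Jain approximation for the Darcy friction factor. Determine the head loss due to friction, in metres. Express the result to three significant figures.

V = 4Q/(πD²) = 4·0.0239/(π·0.136²) = 1.645 m/s
Re = VD/ν = 1.645·0.136/1.30×10^-6 = 1.72×10^5 → turbulent
ε/D = 0.31/136 = 0.00228
Swamee-Jain: f = 0.02538
h_f = f(L/D)V²/(2g) = 0.02538·(959/0.136)·1.645²/(2·9.81) = 24.70 m

h_f ≈ 24.7 m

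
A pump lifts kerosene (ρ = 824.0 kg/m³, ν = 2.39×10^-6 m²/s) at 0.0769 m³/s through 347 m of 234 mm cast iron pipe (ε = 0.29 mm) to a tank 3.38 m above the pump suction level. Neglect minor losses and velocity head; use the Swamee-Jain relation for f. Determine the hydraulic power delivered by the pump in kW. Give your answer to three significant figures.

P_hyd ≈ 5.44 kW

V = 4Q/(πD²) = 1.788 m/s; Re = 1.75×10^5; ε/D = 0.00124; f = 0.02225
h_f = f(L/D)V²/2g = 5.377 m
Total head H = z + h_f = 3.38 + 5.377 = 8.757 m
P_hyd = ρgQH = 824.0·9.81·0.0769·8.757 = 5.444 kW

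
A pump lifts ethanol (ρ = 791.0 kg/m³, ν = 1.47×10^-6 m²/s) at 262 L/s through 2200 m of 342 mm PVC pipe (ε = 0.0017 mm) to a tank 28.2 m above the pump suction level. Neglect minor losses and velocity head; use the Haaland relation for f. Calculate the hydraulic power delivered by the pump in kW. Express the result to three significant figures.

V = 4Q/(πD²) = 2.852 m/s; Re = 6.64×10^5; ε/D = 4.97×10^-6; f = 0.01249
h_f = f(L/D)V²/2g = 33.32 m
Total head H = z + h_f = 28.2 + 33.32 = 61.52 m
P_hyd = ρgQH = 791.0·9.81·0.262·61.52 = 125.1 kW

P_hyd ≈ 125 kW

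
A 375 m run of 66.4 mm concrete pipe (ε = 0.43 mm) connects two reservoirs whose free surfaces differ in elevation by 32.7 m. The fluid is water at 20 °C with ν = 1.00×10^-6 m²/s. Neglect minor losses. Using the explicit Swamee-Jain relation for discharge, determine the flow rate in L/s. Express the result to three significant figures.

Q ≈ 6.37 L/s

Swamee-Jain (Type II): Q = -0.965·√(gD⁵h_f/L)·ln[ε/(3.7D) + √(3.17ν²L/(gD³h_f))]
√(gD⁵h_f/L) = √(9.81·0.0664⁵·32.7/375) = 0.001051
ε/(3.7D) = 0.00175; √(3.17ν²L/(gD³h_f)) = 1.13×10^-4
Q = -0.965·0.001051·ln(0.001863) = 0.006374 m³/s
Check: V = 1.84 m/s, Re = 1.22×10^5, f = 0.03377, h_f = 32.9 m ≈ 32.7 m ✓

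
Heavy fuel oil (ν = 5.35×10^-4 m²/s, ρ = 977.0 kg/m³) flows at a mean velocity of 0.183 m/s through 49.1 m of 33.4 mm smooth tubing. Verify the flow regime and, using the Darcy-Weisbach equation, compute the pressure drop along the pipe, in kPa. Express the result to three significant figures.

Re = VD/ν = 0.183·0.03340/5.35×10^-4 = 11.4 → laminar (Re < 2300)
f = 64/Re = 5.602
h_f = f(L/D)V²/(2g) = 5.602·(49.1/0.03340)·0.183²/(2·9.81) = 14.06 m
Δp = ρg·h_f = 977.0·9.81·14.06 = 134.7 kPa

Δp ≈ 135 kPa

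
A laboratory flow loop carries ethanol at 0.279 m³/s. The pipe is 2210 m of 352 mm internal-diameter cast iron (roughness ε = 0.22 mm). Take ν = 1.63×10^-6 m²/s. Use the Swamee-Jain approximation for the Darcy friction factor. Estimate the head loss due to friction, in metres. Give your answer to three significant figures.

h_f ≈ 48.3 m

V = 4Q/(πD²) = 4·0.279/(π·0.352²) = 2.867 m/s
Re = VD/ν = 2.867·0.352/1.63×10^-6 = 6.19×10^5 → turbulent
ε/D = 0.22/352 = 6.25×10^-4
Swamee-Jain: f = 0.01836
h_f = f(L/D)V²/(2g) = 0.01836·(2210/0.352)·2.867²/(2·9.81) = 48.29 m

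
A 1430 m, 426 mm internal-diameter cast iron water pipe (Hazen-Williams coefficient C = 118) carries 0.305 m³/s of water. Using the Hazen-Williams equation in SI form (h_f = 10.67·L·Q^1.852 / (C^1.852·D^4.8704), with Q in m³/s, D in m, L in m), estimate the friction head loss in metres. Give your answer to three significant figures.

h_f ≈ 15.7 m

h_f = 10.67·1430·0.305^1.852 / (118^1.852·0.426^4.8704) = 15.71 m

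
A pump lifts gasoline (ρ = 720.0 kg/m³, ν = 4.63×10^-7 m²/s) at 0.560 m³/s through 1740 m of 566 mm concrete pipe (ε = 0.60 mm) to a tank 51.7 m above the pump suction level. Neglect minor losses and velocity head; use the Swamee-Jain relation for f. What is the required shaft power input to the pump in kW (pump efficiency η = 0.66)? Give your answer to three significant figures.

V = 4Q/(πD²) = 2.226 m/s; Re = 2.72×10^6; ε/D = 0.00106; f = 0.02007
h_f = f(L/D)V²/2g = 15.58 m
Total head H = z + h_f = 51.7 + 15.58 = 67.28 m
P_hyd = ρgQH = 720.0·9.81·0.560·67.28 = 266.1 kW
P_shaft = P_hyd/η = 266.1/0.66 = 403.2 kW

P_shaft ≈ 403 kW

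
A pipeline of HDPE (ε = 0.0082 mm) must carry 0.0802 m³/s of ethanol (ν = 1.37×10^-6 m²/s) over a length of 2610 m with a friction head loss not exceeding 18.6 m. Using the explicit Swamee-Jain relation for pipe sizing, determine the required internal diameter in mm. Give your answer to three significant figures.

Swamee-Jain (Type III): D = 0.66·[ε^1.25·(LQ²/(gh_f))^4.75 + ν·Q^9.4·(L/(gh_f))^5.2]^0.04
LQ²/(gh_f) = 0.09200; L/(gh_f) = 14.30
Term 1 = ε^1.25·(…)^4.75 = 5.25×10^-12; Term 2 = ν·Q^9.4·(…)^5.2 = 6.99×10^-11
D = 0.66·(5.25×10^-12 + 6.99×10^-11)^0.04 = 0.2598 m = 260 mm
Check: V = 1.51 m/s, Re = 2.87×10^5, f = 0.01485, h_f = 17.4 m ≈ 18.6 m ✓

D ≈ 260 mm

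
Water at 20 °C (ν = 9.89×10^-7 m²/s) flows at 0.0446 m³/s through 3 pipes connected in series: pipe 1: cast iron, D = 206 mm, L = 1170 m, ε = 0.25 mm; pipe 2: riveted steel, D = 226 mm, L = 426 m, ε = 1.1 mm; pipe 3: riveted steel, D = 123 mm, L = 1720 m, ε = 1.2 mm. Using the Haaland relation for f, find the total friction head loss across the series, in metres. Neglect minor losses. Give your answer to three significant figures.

H ≈ 394 m

Pipe 1: V = 1.338 m/s, Re = 2.79×10^5, ε/D = 0.00121, f = 0.02143, h_1 = f(L/D)V²/2g = 11.11 m
Pipe 2: V = 1.112 m/s, Re = 2.54×10^5, ε/D = 0.00487, f = 0.03053, h_2 = f(L/D)V²/2g = 3.625 m
Pipe 3: V = 3.753 m/s, Re = 4.67×10^5, ε/D = 0.00976, f = 0.03779, h_3 = f(L/D)V²/2g = 379.4 m
Series → Q common, losses add: H = Σh = 394.2 m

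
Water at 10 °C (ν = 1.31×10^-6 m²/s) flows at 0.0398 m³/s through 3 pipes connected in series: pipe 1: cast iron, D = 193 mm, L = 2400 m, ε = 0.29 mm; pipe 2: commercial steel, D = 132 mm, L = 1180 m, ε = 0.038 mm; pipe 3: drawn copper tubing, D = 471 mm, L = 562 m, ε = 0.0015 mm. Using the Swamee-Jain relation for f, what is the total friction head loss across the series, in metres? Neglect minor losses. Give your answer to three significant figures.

H ≈ 92.6 m

Pipe 1: V = 1.360 m/s, Re = 2.00×10^5, ε/D = 0.00150, f = 0.02298, h_1 = f(L/D)V²/2g = 26.96 m
Pipe 2: V = 2.908 m/s, Re = 2.93×10^5, ε/D = 2.88×10^-4, f = 0.01701, h_2 = f(L/D)V²/2g = 65.57 m
Pipe 3: V = 0.2284 m/s, Re = 8.21×10^4, ε/D = 3.18×10^-6, f = 0.01864, h_3 = f(L/D)V²/2g = 0.05915 m
Series → Q common, losses add: H = Σh = 92.58 m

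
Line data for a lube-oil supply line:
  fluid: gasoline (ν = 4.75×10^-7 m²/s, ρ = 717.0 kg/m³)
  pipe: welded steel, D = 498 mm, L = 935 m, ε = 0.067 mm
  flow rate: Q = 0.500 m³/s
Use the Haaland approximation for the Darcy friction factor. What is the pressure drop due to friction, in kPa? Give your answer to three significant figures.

V = 4Q/(πD²) = 4·0.500/(π·0.498²) = 2.567 m/s
Re = VD/ν = 2.567·0.498/4.75×10^-7 = 2.69×10^6 → turbulent
ε/D = 0.067/498 = 1.35×10^-4
Haaland: f = 0.01316
h_f = f(L/D)V²/(2g) = 0.01316·(935/0.498)·2.567²/(2·9.81) = 8.300 m
Δp = ρg·h_f = 717.0·9.81·8.300 = 58.38 kPa

Δp ≈ 58.4 kPa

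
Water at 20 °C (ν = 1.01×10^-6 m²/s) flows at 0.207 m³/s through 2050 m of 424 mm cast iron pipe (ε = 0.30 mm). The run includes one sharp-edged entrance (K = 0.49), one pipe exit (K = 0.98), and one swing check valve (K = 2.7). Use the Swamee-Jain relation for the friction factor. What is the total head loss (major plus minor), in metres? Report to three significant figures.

V = 4Q/(πD²) = 1.466 m/s; V²/2g = 0.1095 m
Re = 6.15×10^5, ε/D = 7.08×10^-4 → f = 0.01882 (Swamee-Jain)
Major: h_f = f(L/D)·V²/2g = 0.01882·4835·0.1095 = 9.968 m
Minor: ΣK = 4.17; h_m = ΣK·V²/2g = 0.4568 m
Total H_L = 9.968 + 0.4568 = 10.42 m

H_L ≈ 10.4 m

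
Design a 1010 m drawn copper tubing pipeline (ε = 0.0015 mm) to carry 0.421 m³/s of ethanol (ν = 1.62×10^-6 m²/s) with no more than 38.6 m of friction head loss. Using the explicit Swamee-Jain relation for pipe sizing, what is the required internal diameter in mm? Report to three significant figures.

D ≈ 343 mm

Swamee-Jain (Type III): D = 0.66·[ε^1.25·(LQ²/(gh_f))^4.75 + ν·Q^9.4·(L/(gh_f))^5.2]^0.04
LQ²/(gh_f) = 0.4727; L/(gh_f) = 2.667
Term 1 = ε^1.25·(…)^4.75 = 1.49×10^-9; Term 2 = ν·Q^9.4·(…)^5.2 = 7.82×10^-8
D = 0.66·(1.49×10^-9 + 7.82×10^-8)^0.04 = 0.3432 m = 343 mm
Check: V = 4.55 m/s, Re = 9.64×10^5, f = 0.01179, h_f = 36.6 m ≈ 38.6 m ✓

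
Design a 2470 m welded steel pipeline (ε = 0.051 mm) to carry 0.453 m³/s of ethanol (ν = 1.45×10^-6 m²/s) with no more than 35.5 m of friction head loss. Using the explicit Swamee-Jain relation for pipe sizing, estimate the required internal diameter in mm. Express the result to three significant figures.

D ≈ 443 mm

Swamee-Jain (Type III): D = 0.66·[ε^1.25·(LQ²/(gh_f))^4.75 + ν·Q^9.4·(L/(gh_f))^5.2]^0.04
LQ²/(gh_f) = 1.455; L/(gh_f) = 7.093
Term 1 = ε^1.25·(…)^4.75 = 2.56×10^-5; Term 2 = ν·Q^9.4·(…)^5.2 = 2.25×10^-5
D = 0.66·(2.56×10^-5 + 2.25×10^-5)^0.04 = 0.4435 m = 443 mm
Check: V = 2.93 m/s, Re = 8.97×10^5, f = 0.01384, h_f = 33.8 m ≈ 35.5 m ✓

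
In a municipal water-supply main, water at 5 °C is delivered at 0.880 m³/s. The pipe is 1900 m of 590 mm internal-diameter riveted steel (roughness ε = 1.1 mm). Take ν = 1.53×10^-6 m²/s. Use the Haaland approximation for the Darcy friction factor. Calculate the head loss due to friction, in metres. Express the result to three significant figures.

h_f ≈ 39.4 m

V = 4Q/(πD²) = 4·0.880/(π·0.590²) = 3.219 m/s
Re = VD/ν = 3.219·0.590/1.53×10^-6 = 1.24×10^6 → turbulent
ε/D = 1.1/590 = 0.00186
Haaland: f = 0.02317
h_f = f(L/D)V²/(2g) = 0.02317·(1900/0.590)·3.219²/(2·9.81) = 39.41 m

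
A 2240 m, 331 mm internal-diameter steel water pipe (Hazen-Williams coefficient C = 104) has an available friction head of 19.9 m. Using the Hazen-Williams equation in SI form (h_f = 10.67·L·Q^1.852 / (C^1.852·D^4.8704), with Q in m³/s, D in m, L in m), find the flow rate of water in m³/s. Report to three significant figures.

Q ≈ 0.123 m³/s

Rearranging: Q = [h_f·C^1.852·D^4.8704 / (10.67·L)]^(1/1.852)
Q = [19.9·104^1.852·0.331^4.8704 / (10.67·2240)]^0.540 = 0.1234 m³/s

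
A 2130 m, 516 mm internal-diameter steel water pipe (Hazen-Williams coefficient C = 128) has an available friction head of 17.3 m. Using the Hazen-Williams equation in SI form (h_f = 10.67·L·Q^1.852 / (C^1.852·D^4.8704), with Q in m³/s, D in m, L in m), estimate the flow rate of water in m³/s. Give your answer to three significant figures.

Rearranging: Q = [h_f·C^1.852·D^4.8704 / (10.67·L)]^(1/1.852)
Q = [17.3·128^1.852·0.516^4.8704 / (10.67·2130)]^0.540 = 0.4652 m³/s

Q ≈ 0.465 m³/s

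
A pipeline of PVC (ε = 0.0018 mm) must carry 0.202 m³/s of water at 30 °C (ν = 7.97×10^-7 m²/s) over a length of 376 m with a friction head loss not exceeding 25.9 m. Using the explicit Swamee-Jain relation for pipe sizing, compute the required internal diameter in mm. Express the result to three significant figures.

Swamee-Jain (Type III): D = 0.66·[ε^1.25·(LQ²/(gh_f))^4.75 + ν·Q^9.4·(L/(gh_f))^5.2]^0.04
LQ²/(gh_f) = 0.06038; L/(gh_f) = 1.480
Term 1 = ε^1.25·(…)^4.75 = 1.07×10^-13; Term 2 = ν·Q^9.4·(…)^5.2 = 1.81×10^-12
D = 0.66·(1.07×10^-13 + 1.81×10^-12)^0.04 = 0.2243 m = 224 mm
Check: V = 5.11 m/s, Re = 1.44×10^6, f = 0.01118, h_f = 25.0 m ≈ 25.9 m ✓

D ≈ 224 mm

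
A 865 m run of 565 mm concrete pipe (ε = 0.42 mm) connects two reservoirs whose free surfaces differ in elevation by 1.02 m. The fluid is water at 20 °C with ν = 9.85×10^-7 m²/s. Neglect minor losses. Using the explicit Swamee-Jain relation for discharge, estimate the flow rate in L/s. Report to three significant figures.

Swamee-Jain (Type II): Q = -0.965·√(gD⁵h_f/L)·ln[ε/(3.7D) + √(3.17ν²L/(gD³h_f))]
√(gD⁵h_f/L) = √(9.81·0.565⁵·1.02/865) = 0.02581
ε/(3.7D) = 2.01×10^-4; √(3.17ν²L/(gD³h_f)) = 3.84×10^-5
Q = -0.965·0.02581·ln(2.393×10^-4) = 0.2076 m³/s
Check: V = 0.828 m/s, Re = 4.75×10^5, f = 0.01919, h_f = 1.03 m ≈ 1.02 m ✓

Q ≈ 208 L/s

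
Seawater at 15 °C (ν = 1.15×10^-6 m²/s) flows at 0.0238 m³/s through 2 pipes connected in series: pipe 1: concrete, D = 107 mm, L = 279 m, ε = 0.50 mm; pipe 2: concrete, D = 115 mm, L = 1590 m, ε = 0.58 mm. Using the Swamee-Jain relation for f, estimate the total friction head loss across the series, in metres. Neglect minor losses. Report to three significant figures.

Pipe 1: V = 2.647 m/s, Re = 2.46×10^5, ε/D = 0.00467, f = 0.03031, h_1 = f(L/D)V²/2g = 28.22 m
Pipe 2: V = 2.291 m/s, Re = 2.29×10^5, ε/D = 0.00504, f = 0.03102, h_2 = f(L/D)V²/2g = 114.8 m
Series → Q common, losses add: H = Σh = 143.0 m

H ≈ 143 m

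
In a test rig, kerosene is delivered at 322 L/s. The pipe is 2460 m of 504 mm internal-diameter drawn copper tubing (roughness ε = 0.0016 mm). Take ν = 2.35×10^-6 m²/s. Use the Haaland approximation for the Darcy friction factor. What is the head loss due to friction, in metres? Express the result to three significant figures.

V = 4Q/(πD²) = 4·0.322/(π·0.504²) = 1.614 m/s
Re = VD/ν = 1.614·0.504/2.35×10^-6 = 3.46×10^5 → turbulent
ε/D = 0.0016/504 = 3.17×10^-6
Haaland: f = 0.01399
h_f = f(L/D)V²/(2g) = 0.01399·(2460/0.504)·1.614²/(2·9.81) = 9.069 m

h_f ≈ 9.07 m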